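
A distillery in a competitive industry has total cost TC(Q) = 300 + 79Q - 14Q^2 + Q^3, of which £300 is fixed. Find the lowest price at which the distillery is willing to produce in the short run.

£30 per unit

The firm shuts down when price falls below the minimum of average variable cost. AVC = VC/Q = 79 - 14Q + Q^2.
dAVC/dQ = -14 + 2Q = 0 gives Q = 7. min AVC = 79 - 14·7 + 7^2 = 30.
For P < £30 the firm produces nothing.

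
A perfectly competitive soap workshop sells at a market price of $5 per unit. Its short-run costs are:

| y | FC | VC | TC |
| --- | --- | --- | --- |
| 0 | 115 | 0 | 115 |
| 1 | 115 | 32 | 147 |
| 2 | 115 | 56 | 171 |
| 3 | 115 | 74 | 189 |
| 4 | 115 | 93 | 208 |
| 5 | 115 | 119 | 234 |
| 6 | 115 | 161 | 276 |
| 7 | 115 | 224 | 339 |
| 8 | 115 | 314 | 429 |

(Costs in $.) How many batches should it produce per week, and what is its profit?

Compute π = P·y − TC at each output: y=0: -115; y=1: -142; y=2: -161; y=3: -174; y=4: -188; y=5: -209; y=6: -246; y=7: -304; y=8: -389.
Profit is highest at y = 0. Equivalently, the lowest AVC in the table is 93/4 ≈ $23.25 at y = 4, and P = $5 falls below it — price never covers variable cost, so the firm shuts down and loses only its fixed cost.

y = 0 (shut down); profit = -$115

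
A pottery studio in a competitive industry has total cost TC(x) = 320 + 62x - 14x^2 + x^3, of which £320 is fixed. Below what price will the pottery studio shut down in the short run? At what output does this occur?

Short-run supply begins at min AVC. From VC = 62x - 14x^2 + x^3, AVC = 62 - 14x + x^2.
dAVC/dx = -14 + 2x = 0 gives x = 7. min AVC = 62 - 14·7 + 7^2 = 13.
For P < £13 the firm produces nothing.

£13 per unit, at x = 7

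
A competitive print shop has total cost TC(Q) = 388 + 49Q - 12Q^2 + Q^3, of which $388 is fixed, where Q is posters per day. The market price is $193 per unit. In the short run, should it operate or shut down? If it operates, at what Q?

Produce at Q = 12

Variable cost is VC = 49Q - 12Q^2 + Q^3, so AVC = VC/Q = 49 - 12Q + Q^2 and MC = dTC/dQ = 49 - 24Q + 3Q^2.
AVC hits its minimum where MC = AVC, at Q = 6, giving min AVC = 49 - 12·6 + 6^2 = $13.
Because $193 ≥ $13, revenue can cover variable cost; the firm operates.
Set P = MC: 193 = 49 - 24Q + 3Q^2 → -144 - 24Q + 3Q^2 = 0. The roots are Q = -4 and Q = 12; the profit-maximizing output is on the rising part of MC, so Q* = 12.
Check: AVC at Q = 12 is $49 ≤ P, so revenue covers variable cost.
Profit = P·Q − TC = 193·12 − 976 = $1340.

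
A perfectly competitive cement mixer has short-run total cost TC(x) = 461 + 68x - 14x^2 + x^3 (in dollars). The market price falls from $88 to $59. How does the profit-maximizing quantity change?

AVC = 68 - 14x + x^2, minimized at x = 7 where min AVC = $19. MC = 68 - 28x + 3x^2.
At P = $88 ≥ min AVC, set P = MC on the rising branch: x = 10.
At P = $59 ≥ min AVC, set P = MC: x = 9. The firm stays open but cuts output.

Output falls from 10 to 9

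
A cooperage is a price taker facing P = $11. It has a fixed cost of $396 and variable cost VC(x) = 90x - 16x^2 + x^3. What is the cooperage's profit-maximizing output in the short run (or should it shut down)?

Strip out fixed cost: VC = 90x - 16x^2 + x^3. Then AVC = 90 - 16x + x^2 and MC = 90 - 32x + 3x^2.
AVC hits its minimum where MC = AVC, at x = 8, giving min AVC = 90 - 16·8 + 8^2 = $26.
Since P = $11 < min AVC = $26, price fails to cover variable cost at any output.
Best response: produce nothing and absorb the $396 fixed cost.

Shut down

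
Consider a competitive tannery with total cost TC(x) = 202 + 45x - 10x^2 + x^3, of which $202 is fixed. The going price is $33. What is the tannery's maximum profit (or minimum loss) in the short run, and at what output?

AVC = 45 - 10x + x^2 has its minimum $20 at x = 5; price $33 clears that bar, so the firm operates.
MC = 45 - 20x + 3x^2. Setting P = MC and taking the root on the rising branch gives x* = 6.
TR = 33·6 = 198. TC = 202 + 126 = 328. Profit = 198 − 328 = -$130.
Shutting down would mean losing the fixed cost of $202, so operating at a loss of $130 is better by $72.

Profit = -$130 at x = 6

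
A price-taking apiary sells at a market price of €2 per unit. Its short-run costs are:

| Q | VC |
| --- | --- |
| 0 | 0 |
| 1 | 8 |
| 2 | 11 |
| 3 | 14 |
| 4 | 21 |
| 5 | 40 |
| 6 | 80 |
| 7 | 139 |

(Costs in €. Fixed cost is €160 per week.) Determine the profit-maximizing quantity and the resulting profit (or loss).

Q = 0 (shut down); profit = -€160

Profit at each row (π = 2Q − TC): Q=0: -160; Q=1: -166; Q=2: -167; Q=3: -168; Q=4: -173; Q=5: -190; Q=6: -228; Q=7: -285.
Profit is highest at Q = 0. Equivalently, the lowest AVC in the table is 14/3 ≈ €4.67 at Q = 3, and P = €2 falls below it — price never covers variable cost, so the firm shuts down and loses only its fixed cost.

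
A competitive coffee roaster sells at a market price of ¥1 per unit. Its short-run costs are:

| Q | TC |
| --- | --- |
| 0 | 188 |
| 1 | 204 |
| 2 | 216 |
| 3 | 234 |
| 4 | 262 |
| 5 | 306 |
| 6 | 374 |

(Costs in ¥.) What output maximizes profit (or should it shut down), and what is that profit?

Q = 0 (shut down); profit = -¥188

Compute π = P·Q − TC at each output: Q=0: -188; Q=1: -203; Q=2: -214; Q=3: -231; Q=4: -258; Q=5: -301; Q=6: -368.
Profit is highest at Q = 0. Equivalently, the lowest AVC in the table is 28/2 ≈ ¥14 at Q = 2, and P = ¥1 falls below it — price never covers variable cost, so the firm shuts down and loses only its fixed cost.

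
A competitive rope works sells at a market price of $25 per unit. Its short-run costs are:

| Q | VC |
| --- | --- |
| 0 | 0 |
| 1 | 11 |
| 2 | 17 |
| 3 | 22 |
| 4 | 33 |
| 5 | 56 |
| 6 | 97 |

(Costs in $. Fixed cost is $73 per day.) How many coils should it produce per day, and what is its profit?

Tabulate TR − TC: Q=0: -73; Q=1: -59; Q=2: -40; Q=3: -20; Q=4: -6; Q=5: -4; Q=6: -20.
Profit is maximized at Q = 5. AVC there is 56/5 = $11.20 ≤ P, so producing beats shutting down (which would give -$73).

Q = 5; profit = -$4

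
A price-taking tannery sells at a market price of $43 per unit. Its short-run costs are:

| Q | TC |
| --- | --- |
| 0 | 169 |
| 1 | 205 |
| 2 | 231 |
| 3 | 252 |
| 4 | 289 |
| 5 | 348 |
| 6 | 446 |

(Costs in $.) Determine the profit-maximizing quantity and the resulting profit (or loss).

Profit at each row (π = 43Q − TC): Q=0: -169; Q=1: -162; Q=2: -145; Q=3: -123; Q=4: -117; Q=5: -133; Q=6: -188.
Profit is maximized at Q = 4. AVC there is 120/4 = $30 ≤ P, so producing beats shutting down (which would give -$169).

Q = 4; profit = -$117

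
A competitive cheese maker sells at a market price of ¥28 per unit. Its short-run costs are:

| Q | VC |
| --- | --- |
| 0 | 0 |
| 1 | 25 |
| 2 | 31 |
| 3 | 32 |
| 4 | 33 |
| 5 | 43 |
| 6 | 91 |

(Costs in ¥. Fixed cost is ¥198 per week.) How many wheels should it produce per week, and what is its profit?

Q = 5; profit = -¥101

Profit at each row (π = 28Q − TC): Q=0: -198; Q=1: -195; Q=2: -173; Q=3: -146; Q=4: -119; Q=5: -101; Q=6: -121.
Profit is maximized at Q = 5. AVC there is 43/5 = ¥8.60 ≤ P, so producing beats shutting down (which would give -¥198).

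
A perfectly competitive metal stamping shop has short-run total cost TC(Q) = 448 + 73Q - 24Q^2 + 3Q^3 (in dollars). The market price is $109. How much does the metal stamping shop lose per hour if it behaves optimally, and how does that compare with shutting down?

AVC = 73 - 24Q + 3Q^2 has its minimum $25 at Q = 4; price $109 clears that bar, so the firm operates.
MC = 73 - 48Q + 9Q^2. Setting P = MC and taking the root on the rising branch gives Q* = 6.
TR = 109·6 = 654. TC = 448 + 222 = 670. Profit = 654 − 670 = -$16.
By producing, the firm covers all variable cost plus $432 of fixed cost; shutting down would lose the full $448.

Profit = -$16 at Q = 6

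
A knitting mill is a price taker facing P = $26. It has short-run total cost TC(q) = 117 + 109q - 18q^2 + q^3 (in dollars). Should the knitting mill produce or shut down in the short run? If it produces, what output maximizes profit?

Shut down

From TC, MC = TC'(q) = 109 - 36q + 3q^2 and AVC = VC/q = 109 - 18q + q^2.
AVC is minimized where dAVC/dq = -18 + 2q = 0, at q = 9; min AVC = 109 - 18·9 + 9^2 = $28.
P = $26 lies below min AVC = $28; no output level covers variable cost.
Best response: produce nothing and absorb the $117 fixed cost.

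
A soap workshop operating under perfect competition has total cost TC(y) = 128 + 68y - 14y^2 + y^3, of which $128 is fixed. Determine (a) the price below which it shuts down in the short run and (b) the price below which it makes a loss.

Shutdown price = $19; break-even price = $36

Shutdown price = min AVC. AVC = 68 - 14y + y^2, with vertex at y = 7 and minimum $19.
ATC = 128/y + 68 - 14y + y^2. Setting dATC/dy = −128/y^2 − 14 + 2y = 0 gives y = 8 (since 2·8^3 − 14·8^2 = 128).
min ATC = 128/8 + 68 − 14·8 + 8^2 = $36. That is the break-even price.
Between these two prices the firm operates at a loss; above $36 it earns a profit.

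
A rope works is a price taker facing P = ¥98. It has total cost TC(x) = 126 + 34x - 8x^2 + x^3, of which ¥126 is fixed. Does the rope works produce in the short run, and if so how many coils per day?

Strip out fixed cost: VC = 34x - 8x^2 + x^3. Then AVC = 34 - 8x + x^2 and MC = 34 - 16x + 3x^2.
The AVC parabola has its vertex at x = 8/2 = 4, where AVC = 34 - 8·4 + 4^2 = ¥18.
P = ¥98 exceeds min AVC = ¥18, so the firm stays open.
Solving P = MC: -64 - 16x + 3x^2 = 0 ⇒ x = -8/3 or 8. On the upward-sloping branch, x* = 8.
Check: AVC at x = 8 is ¥34 ≤ P, so revenue covers variable cost.
Profit = P·x − TC = 98·8 − 398 = ¥386.

Produce at x = 8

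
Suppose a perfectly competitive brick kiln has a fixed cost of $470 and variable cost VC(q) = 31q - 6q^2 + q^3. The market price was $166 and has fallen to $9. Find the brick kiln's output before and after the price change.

Output falls from 9 to 0 (the firm shuts down)

MC = 31 - 12q + 3q^2; the shutdown threshold is min AVC = $22 (at q = 3).
With P = $166 above the shutdown price, P = MC gives q = 9.
At P = $9 < min AVC = $22, price no longer covers variable cost at any output, so the firm shuts down: q = 0.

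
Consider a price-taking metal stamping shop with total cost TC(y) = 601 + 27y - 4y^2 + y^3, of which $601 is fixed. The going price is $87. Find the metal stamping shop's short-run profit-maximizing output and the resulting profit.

Profit = -$313 at y = 6

AVC = 27 - 4y + y^2; min AVC = $23 at y = 2. Since P = $87 ≥ min AVC, the firm produces.
MC = 27 - 8y + 3y^2. Setting P = MC and taking the root on the rising branch gives y* = 6.
TR = 87·6 = 522. TC = 601 + 234 = 835. Profit = 522 − 835 = -$313.
That loss of $313 beats the $601 the firm would lose by shutting down; producing recovers $288 of fixed cost.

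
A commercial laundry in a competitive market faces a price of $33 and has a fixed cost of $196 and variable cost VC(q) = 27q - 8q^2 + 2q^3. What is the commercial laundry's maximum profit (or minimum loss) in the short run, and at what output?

Profit = -$160 at q = 3

AVC = 27 - 8q + 2q^2 has its minimum $19 at q = 2; price $33 clears that bar, so the firm operates.
With MC = 27 - 16q + 6q^2, P = MC on the upward-sloping part at q* = 3.
TR = 33·3 = 99. TC = 196 + 63 = 259. Profit = 99 − 259 = -$160.
That loss of $160 beats the $196 the firm would lose by shutting down; producing recovers $36 of fixed cost.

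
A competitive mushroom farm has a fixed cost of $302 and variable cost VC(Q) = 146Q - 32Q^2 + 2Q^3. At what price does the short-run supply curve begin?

The firm shuts down when price falls below the minimum of average variable cost. AVC = VC/Q = 146 - 32Q + 2Q^2.
dAVC/dQ = -32 + 4Q = 0 gives Q = 8. min AVC = 146 - 32·8 + 2·8^2 = 18.
For P < $18 the firm produces nothing.

$18 per unit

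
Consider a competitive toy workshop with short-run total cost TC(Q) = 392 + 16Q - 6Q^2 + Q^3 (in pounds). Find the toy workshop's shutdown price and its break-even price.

Shutdown price = £7; break-even price = £79

AVC = 16 - 6Q + Q^2; minimized at Q = 3, giving min AVC = £7. That is the shutdown price.
ATC = 392/Q + 16 - 6Q + Q^2. Setting dATC/dQ = −392/Q^2 − 6 + 2Q = 0 gives Q = 7 (since 2·7^3 − 6·7^2 = 392).
min ATC = 392/7 + 16 − 6·7 + 7^2 = £79. That is the break-even price.
For £7 ≤ P < £79 the firm produces at a loss; below £7 it shuts down.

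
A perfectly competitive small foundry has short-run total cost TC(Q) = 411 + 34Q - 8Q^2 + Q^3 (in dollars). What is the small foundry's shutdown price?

$18 per unit

The firm shuts down when price falls below the minimum of average variable cost. AVC = VC/Q = 34 - 8Q + Q^2.
dAVC/dQ = -8 + 2Q = 0 gives Q = 4. min AVC = 34 - 8·4 + 4^2 = 18.
The firm shuts down for any P below $18.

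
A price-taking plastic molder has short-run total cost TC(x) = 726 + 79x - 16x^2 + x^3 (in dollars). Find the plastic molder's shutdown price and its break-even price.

Shutdown price = min AVC. AVC = 79 - 16x + x^2, with vertex at x = 8 and minimum $15.
ATC = 726/x + 79 - 16x + x^2. Setting dATC/dx = −726/x^2 − 16 + 2x = 0 gives x = 11 (since 2·11^3 − 16·11^2 = 726).
min ATC = 726/11 + 79 − 16·11 + 11^2 = $90. That is the break-even price.
Between these two prices the firm operates at a loss; above $90 it earns a profit.

Shutdown price = $15; break-even price = $90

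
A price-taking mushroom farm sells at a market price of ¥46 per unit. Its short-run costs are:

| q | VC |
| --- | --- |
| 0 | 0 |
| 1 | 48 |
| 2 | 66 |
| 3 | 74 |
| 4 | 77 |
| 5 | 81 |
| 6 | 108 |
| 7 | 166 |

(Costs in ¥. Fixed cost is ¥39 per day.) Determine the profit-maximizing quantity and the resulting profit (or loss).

Tabulate TR − TC: q=0: -39; q=1: -41; q=2: -13; q=3: 25; q=4: 68; q=5: 110; q=6: 129; q=7: 117.
Profit is maximized at q = 6. AVC there is 108/6 = ¥18 ≤ P, so producing beats shutting down (which would give -¥39).

q = 6; profit = ¥129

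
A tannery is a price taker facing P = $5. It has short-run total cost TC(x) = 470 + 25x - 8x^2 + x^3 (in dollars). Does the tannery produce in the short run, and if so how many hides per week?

Variable cost is VC = 25x - 8x^2 + x^3, so AVC = VC/x = 25 - 8x + x^2 and MC = dTC/dx = 25 - 16x + 3x^2.
The AVC parabola has its vertex at x = 8/2 = 4, where AVC = 25 - 8·4 + 4^2 = $9.
P = $5 lies below min AVC = $9; no output level covers variable cost.
Best response: produce nothing and absorb the $470 fixed cost.

Shut down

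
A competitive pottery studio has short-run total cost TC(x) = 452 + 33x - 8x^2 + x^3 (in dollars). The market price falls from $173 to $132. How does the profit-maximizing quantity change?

Output falls from 10 to 9

AVC = 33 - 8x + x^2, minimized at x = 4 where min AVC = $17. MC = 33 - 16x + 3x^2.
At P = $173 ≥ min AVC, set P = MC on the rising branch: x = 10.
At P = $132 ≥ min AVC, set P = MC: x = 9. The firm stays open but cuts output.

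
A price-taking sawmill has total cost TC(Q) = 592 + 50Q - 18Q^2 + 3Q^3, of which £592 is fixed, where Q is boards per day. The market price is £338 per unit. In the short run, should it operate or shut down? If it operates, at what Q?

Produce at Q = 8

Strip out fixed cost: VC = 50Q - 18Q^2 + 3Q^3. Then AVC = 50 - 18Q + 3Q^2 and MC = 50 - 36Q + 9Q^2.
AVC hits its minimum where MC = AVC, at Q = 3, giving min AVC = 50 - 18·3 + 3·3^2 = £23.
P = £338 exceeds min AVC = £23, so the firm stays open.
Set P = MC: 338 = 50 - 36Q + 9Q^2 → -288 - 36Q + 9Q^2 = 0. The roots are Q = -4 and Q = 8; the profit-maximizing output is on the rising part of MC, so Q* = 8.
Check: AVC at Q = 8 is £98 ≤ P, so revenue covers variable cost.
Profit = P·Q − TC = 338·8 − 1376 = £1328.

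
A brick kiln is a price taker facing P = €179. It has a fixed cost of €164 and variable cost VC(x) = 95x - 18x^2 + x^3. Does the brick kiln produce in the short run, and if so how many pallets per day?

Produce at x = 14

Strip out fixed cost: VC = 95x - 18x^2 + x^3. Then AVC = 95 - 18x + x^2 and MC = 95 - 36x + 3x^2.
The AVC parabola has its vertex at x = 18/2 = 9, where AVC = 95 - 18·9 + 9^2 = €14.
P = €179 exceeds min AVC = €14, so the firm stays open.
Solving P = MC: -84 - 36x + 3x^2 = 0 ⇒ x = -2 or 14. On the upward-sloping branch, x* = 14.
Check: AVC at x = 14 is €39 ≤ P, so revenue covers variable cost.
Profit = P·x − TC = 179·14 − 710 = €1796.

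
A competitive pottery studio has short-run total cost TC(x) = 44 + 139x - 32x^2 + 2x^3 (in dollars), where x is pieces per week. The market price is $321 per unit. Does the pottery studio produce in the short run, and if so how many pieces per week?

Produce at x = 13

Variable cost is VC = 139x - 32x^2 + 2x^3, so AVC = VC/x = 139 - 32x + 2x^2 and MC = dTC/dx = 139 - 64x + 6x^2.
AVC is minimized where dAVC/dx = -32 + 4x = 0, at x = 8; min AVC = 139 - 32·8 + 2·8^2 = $11.
Because $321 ≥ $11, revenue can cover variable cost; the firm operates.
P = MC gives -182 - 64x + 6x^2 = 0, with roots -7/3 and 13. Take the larger (rising MC): x* = 13.
Check: AVC at x = 13 is $61 ≤ P, so revenue covers variable cost.
Profit = P·x − TC = 321·13 − 837 = $3336.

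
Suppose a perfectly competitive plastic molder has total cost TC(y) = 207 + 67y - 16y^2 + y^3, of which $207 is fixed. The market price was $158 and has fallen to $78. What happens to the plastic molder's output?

Output falls from 13 to 11

MC = 67 - 32y + 3y^2; the shutdown threshold is min AVC = $3 (at y = 8).
At P = $158 ≥ min AVC, set P = MC on the rising branch: y = 13.
At P = $78 ≥ min AVC, set P = MC: y = 11. The firm stays open but cuts output.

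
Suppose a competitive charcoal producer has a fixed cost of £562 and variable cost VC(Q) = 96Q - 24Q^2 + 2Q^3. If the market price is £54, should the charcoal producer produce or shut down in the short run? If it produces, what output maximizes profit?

Strip out fixed cost: VC = 96Q - 24Q^2 + 2Q^3. Then AVC = 96 - 24Q + 2Q^2 and MC = 96 - 48Q + 6Q^2.
The AVC parabola has its vertex at Q = 24/4 = 6, where AVC = 96 - 24·6 + 2·6^2 = £24.
Because £54 ≥ £24, revenue can cover variable cost; the firm operates.
Set P = MC: 54 = 96 - 48Q + 6Q^2 → 42 - 48Q + 6Q^2 = 0. The roots are Q = 1 and Q = 7; the profit-maximizing output is on the rising part of MC, so Q* = 7.
Check: AVC at Q = 7 is £26 ≤ P, so revenue covers variable cost.
Profit = P·Q − TC = 54·7 − 744 = -£366, a loss, but smaller than the £562 fixed cost the firm would lose by shutting down.

Produce at Q = 7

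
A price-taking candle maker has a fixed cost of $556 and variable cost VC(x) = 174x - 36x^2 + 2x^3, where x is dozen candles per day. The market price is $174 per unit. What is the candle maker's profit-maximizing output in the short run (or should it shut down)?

Produce at x = 12

Variable cost is VC = 174x - 36x^2 + 2x^3, so AVC = VC/x = 174 - 36x + 2x^2 and MC = dTC/dx = 174 - 72x + 6x^2.
The AVC parabola has its vertex at x = 36/4 = 9, where AVC = 174 - 36·9 + 2·9^2 = $12.
Because $174 ≥ $12, revenue can cover variable cost; the firm operates.
P = MC gives -72x + 6x^2 = 0, with roots 0 and 12. Take the larger (rising MC): x* = 12.
Check: AVC at x = 12 is $30 ≤ P, so revenue covers variable cost.
Profit = P·x − TC = 174·12 − 916 = $1172.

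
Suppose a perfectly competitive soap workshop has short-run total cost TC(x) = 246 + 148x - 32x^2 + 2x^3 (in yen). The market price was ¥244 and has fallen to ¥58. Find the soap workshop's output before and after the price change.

AVC = 148 - 32x + 2x^2, minimized at x = 8 where min AVC = ¥20. MC = 148 - 64x + 6x^2.
With P = ¥244 above the shutdown price, P = MC gives x = 12.
At P = ¥58 ≥ min AVC, set P = MC: x = 9. The firm stays open but cuts output.

Output falls from 12 to 9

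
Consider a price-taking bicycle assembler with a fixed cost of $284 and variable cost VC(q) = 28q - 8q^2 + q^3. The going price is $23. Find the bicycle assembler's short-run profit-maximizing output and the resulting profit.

AVC = 28 - 8q + q^2; min AVC = $12 at q = 4. Since P = $23 ≥ min AVC, the firm produces.
With MC = 28 - 16q + 3q^2, P = MC on the upward-sloping part at q* = 5.
TR = 23·5 = 115. TC = 284 + 65 = 349. Profit = 115 − 349 = -$234.
That loss of $234 beats the $284 the firm would lose by shutting down; producing recovers $50 of fixed cost.

Profit = -$234 at q = 5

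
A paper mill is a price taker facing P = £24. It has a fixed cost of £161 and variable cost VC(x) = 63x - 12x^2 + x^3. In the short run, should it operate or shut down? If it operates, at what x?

Variable cost is VC = 63x - 12x^2 + x^3, so AVC = VC/x = 63 - 12x + x^2 and MC = dTC/dx = 63 - 24x + 3x^2.
AVC is minimized where dAVC/dx = -12 + 2x = 0, at x = 6; min AVC = 63 - 12·6 + 6^2 = £27.
P = £24 lies below min AVC = £27; no output level covers variable cost.
Shutting down limits the loss to fixed cost, £161.

Shut down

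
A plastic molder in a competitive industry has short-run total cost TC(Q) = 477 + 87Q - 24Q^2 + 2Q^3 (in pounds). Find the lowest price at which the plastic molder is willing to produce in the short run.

£15 per unit

Short-run supply begins at min AVC. From VC = 87Q - 24Q^2 + 2Q^3, AVC = 87 - 24Q + 2Q^2.
At the minimum of AVC, MC = AVC. MC = 87 - 48Q + 6Q^2; setting MC = AVC gives 4Q^2 - 24Q = 0, so Q = 6. min AVC = 15.
For P < £15 the firm produces nothing.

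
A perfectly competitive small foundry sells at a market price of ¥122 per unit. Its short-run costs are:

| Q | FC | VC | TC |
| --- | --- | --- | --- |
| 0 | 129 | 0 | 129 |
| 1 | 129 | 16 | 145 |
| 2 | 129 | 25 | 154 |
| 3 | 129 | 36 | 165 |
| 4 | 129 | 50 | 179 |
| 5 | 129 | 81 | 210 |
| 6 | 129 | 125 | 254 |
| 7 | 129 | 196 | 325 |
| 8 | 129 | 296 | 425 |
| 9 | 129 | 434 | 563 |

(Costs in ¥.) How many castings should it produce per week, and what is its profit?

Q = 8; profit = ¥551

Tabulate TR − TC: Q=0: -129; Q=1: -23; Q=2: 90; Q=3: 201; Q=4: 309; Q=5: 400; Q=6: 478; Q=7: 529; Q=8: 551; Q=9: 535.
Profit is maximized at Q = 8. AVC there is 296/8 = ¥37 ≤ P, so producing beats shutting down (which would give -¥129).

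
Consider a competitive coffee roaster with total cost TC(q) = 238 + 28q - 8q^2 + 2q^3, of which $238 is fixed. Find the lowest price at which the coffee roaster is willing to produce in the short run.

$20 per unit

The firm shuts down when price falls below the minimum of average variable cost. AVC = VC/q = 28 - 8q + 2q^2.
At the minimum of AVC, MC = AVC. MC = 28 - 16q + 6q^2; setting MC = AVC gives 4q^2 - 8q = 0, so q = 2. min AVC = 20.
The firm shuts down for any P below $20.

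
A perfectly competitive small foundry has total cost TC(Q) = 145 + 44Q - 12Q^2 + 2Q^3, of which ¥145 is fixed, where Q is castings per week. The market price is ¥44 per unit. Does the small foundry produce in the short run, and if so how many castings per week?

Produce at Q = 4

Variable cost is VC = 44Q - 12Q^2 + 2Q^3, so AVC = VC/Q = 44 - 12Q + 2Q^2 and MC = dTC/dQ = 44 - 24Q + 6Q^2.
The AVC parabola has its vertex at Q = 12/4 = 3, where AVC = 44 - 12·3 + 2·3^2 = ¥26.
P = ¥44 exceeds min AVC = ¥26, so the firm stays open.
Set P = MC: 44 = 44 - 24Q + 6Q^2 → -24Q + 6Q^2 = 0. The roots are Q = 0 and Q = 4; the profit-maximizing output is on the rising part of MC, so Q* = 4.
Check: AVC at Q = 4 is ¥28 ≤ P, so revenue covers variable cost.
Profit = P·Q − TC = 44·4 − 257 = -¥81, a loss, but smaller than the ¥145 fixed cost the firm would lose by shutting down.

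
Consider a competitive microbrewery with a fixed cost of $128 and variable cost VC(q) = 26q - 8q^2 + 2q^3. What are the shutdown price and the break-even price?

Shutdown price = $18; break-even price = $58

AVC = 26 - 8q + 2q^2; minimized at q = 2, giving min AVC = $18. That is the shutdown price.
ATC = 128/q + 26 - 8q + 2q^2. Setting dATC/dq = −128/q^2 − 8 + 4q = 0 gives q = 4 (since 4·4^3 − 8·4^2 = 128).
min ATC = 128/4 + 26 − 8·4 + 2·4^2 = $58. That is the break-even price.
For $18 ≤ P < $58 the firm produces at a loss; below $18 it shuts down.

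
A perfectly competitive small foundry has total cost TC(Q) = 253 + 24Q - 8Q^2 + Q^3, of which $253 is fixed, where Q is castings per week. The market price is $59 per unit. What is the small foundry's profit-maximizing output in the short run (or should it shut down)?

From TC, MC = TC'(Q) = 24 - 16Q + 3Q^2 and AVC = VC/Q = 24 - 8Q + Q^2.
The AVC parabola has its vertex at Q = 8/2 = 4, where AVC = 24 - 8·4 + 4^2 = $8.
Since P = $59 ≥ min AVC = $8, price covers variable cost and the firm should produce.
Set P = MC: 59 = 24 - 16Q + 3Q^2 → -35 - 16Q + 3Q^2 = 0. The roots are Q = -5/3 and Q = 7; the profit-maximizing output is on the rising part of MC, so Q* = 7.
Check: AVC at Q = 7 is $17 ≤ P, so revenue covers variable cost.
Profit = P·Q − TC = 59·7 − 372 = $41.

Produce at Q = 7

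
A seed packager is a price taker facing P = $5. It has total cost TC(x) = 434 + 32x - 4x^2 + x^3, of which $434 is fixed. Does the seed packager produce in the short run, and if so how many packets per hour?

Shut down

From TC, MC = TC'(x) = 32 - 8x + 3x^2 and AVC = VC/x = 32 - 4x + x^2.
AVC is minimized where dAVC/dx = -4 + 2x = 0, at x = 2; min AVC = 32 - 4·2 + 2^2 = $28.
P = $5 lies below min AVC = $28; no output level covers variable cost.
Shutting down limits the loss to fixed cost, $434.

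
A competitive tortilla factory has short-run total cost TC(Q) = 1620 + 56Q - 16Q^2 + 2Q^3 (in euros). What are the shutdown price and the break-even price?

AVC = 56 - 16Q + 2Q^2; minimized at Q = 4, giving min AVC = €24. That is the shutdown price.
ATC = 1620/Q + 56 - 16Q + 2Q^2. Setting dATC/dQ = −1620/Q^2 − 16 + 4Q = 0 gives Q = 9 (since 4·9^3 − 16·9^2 = 1620).
min ATC = 1620/9 + 56 − 16·9 + 2·9^2 = €254. That is the break-even price.
For €24 ≤ P < €254 the firm produces at a loss; below €24 it shuts down.

Shutdown price = €24; break-even price = €254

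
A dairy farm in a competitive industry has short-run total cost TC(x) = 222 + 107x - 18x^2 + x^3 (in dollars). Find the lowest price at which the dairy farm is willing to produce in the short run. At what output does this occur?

$26 per unit, at x = 9

The shutdown price is the minimum of AVC. VC = 107x - 18x^2 + x^3, so AVC = 107 - 18x + x^2.
dAVC/dx = -18 + 2x = 0 gives x = 9. min AVC = 107 - 18·9 + 9^2 = 26.
For P < $26 the firm produces nothing.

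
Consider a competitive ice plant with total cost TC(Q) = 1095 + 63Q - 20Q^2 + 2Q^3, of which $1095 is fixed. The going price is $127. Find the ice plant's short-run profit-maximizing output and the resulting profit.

Profit = -$327 at Q = 8

AVC = 63 - 20Q + 2Q^2 has its minimum $13 at Q = 5; price $127 clears that bar, so the firm operates.
MC = 63 - 40Q + 6Q^2. Setting P = MC and taking the root on the rising branch gives Q* = 8.
TR = 127·8 = 1016. TC = 1095 + 248 = 1343. Profit = 1016 − 1343 = -$327.
That loss of $327 beats the $1095 the firm would lose by shutting down; producing recovers $768 of fixed cost.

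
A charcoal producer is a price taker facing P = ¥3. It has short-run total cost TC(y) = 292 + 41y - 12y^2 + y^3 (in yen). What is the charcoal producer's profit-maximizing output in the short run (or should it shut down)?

From TC, MC = TC'(y) = 41 - 24y + 3y^2 and AVC = VC/y = 41 - 12y + y^2.
AVC is minimized where dAVC/dy = -12 + 2y = 0, at y = 6; min AVC = 41 - 12·6 + 6^2 = ¥5.
Since P = ¥3 < min AVC = ¥5, price fails to cover variable cost at any output.
Shutting down limits the loss to fixed cost, ¥292.

Shut down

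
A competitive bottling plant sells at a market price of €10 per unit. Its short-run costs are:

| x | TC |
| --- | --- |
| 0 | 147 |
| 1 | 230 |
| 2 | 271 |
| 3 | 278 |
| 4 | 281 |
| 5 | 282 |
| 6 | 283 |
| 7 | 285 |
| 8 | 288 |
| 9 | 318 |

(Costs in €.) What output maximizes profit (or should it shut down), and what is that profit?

x = 0 (shut down); profit = -€147

Tabulate TR − TC: x=0: -147; x=1: -220; x=2: -251; x=3: -248; x=4: -241; x=5: -232; x=6: -223; x=7: -215; x=8: -208; x=9: -228.
Profit is highest at x = 0. Equivalently, the lowest AVC in the table is 141/8 ≈ €17.62 at x = 8, and P = €10 falls below it — price never covers variable cost, so the firm shuts down and loses only its fixed cost.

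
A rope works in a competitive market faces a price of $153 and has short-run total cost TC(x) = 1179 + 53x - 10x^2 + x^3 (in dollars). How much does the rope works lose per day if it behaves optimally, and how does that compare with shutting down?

AVC = 53 - 10x + x^2 has its minimum $28 at x = 5; price $153 clears that bar, so the firm operates.
MC = 53 - 20x + 3x^2. Setting P = MC and taking the root on the rising branch gives x* = 10.
TR = 153·10 = 1530. TC = 1179 + 530 = 1709. Profit = 1530 − 1709 = -$179.
That loss of $179 beats the $1179 the firm would lose by shutting down; producing recovers $1000 of fixed cost.

Profit = -$179 at x = 10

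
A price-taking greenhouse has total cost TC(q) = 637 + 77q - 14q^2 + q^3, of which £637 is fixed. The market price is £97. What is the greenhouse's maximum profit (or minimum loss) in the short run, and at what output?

Profit = -£37 at q = 10

AVC = 77 - 14q + q^2 has its minimum £28 at q = 7; price £97 clears that bar, so the firm operates.
MC = 77 - 28q + 3q^2. Setting P = MC and taking the root on the rising branch gives q* = 10.
TR = 97·10 = 970. TC = 637 + 370 = 1007. Profit = 970 − 1007 = -£37.
By producing, the firm covers all variable cost plus £600 of fixed cost; shutting down would lose the full £637.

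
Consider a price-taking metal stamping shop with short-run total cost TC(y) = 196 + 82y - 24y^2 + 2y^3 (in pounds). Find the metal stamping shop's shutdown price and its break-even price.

AVC = 82 - 24y + 2y^2; minimized at y = 6, giving min AVC = £10. That is the shutdown price.
ATC = 196/y + 82 - 24y + 2y^2. Setting dATC/dy = −196/y^2 − 24 + 4y = 0 gives y = 7 (since 4·7^3 − 24·7^2 = 196).
min ATC = 196/7 + 82 − 24·7 + 2·7^2 = £40. That is the break-even price.
Between these two prices the firm operates at a loss; above £40 it earns a profit.

Shutdown price = £10; break-even price = £40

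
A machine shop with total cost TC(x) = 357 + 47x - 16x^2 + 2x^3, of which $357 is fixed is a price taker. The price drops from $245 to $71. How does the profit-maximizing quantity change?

AVC = 47 - 16x + 2x^2, minimized at x = 4 where min AVC = $15. MC = 47 - 32x + 6x^2.
At P = $245 ≥ min AVC, set P = MC on the rising branch: x = 9.
At P = $71 ≥ min AVC, set P = MC: x = 6. The firm stays open but cuts output.

Output falls from 9 to 6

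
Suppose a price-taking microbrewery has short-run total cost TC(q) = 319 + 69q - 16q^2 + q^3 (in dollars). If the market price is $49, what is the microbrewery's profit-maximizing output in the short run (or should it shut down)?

Strip out fixed cost: VC = 69q - 16q^2 + q^3. Then AVC = 69 - 16q + q^2 and MC = 69 - 32q + 3q^2.
The AVC parabola has its vertex at q = 16/2 = 8, where AVC = 69 - 16·8 + 8^2 = $5.
Since P = $49 ≥ min AVC = $5, price covers variable cost and the firm should produce.
P = MC gives 20 - 32q + 3q^2 = 0, with roots 2/3 and 10. Take the larger (rising MC): q* = 10.
Check: AVC at q = 10 is $9 ≤ P, so revenue covers variable cost.
Profit = P·q − TC = 49·10 − 409 = $81.

Produce at q = 10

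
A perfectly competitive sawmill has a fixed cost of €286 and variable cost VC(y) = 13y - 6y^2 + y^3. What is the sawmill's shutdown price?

The shutdown price is the minimum of AVC. VC = 13y - 6y^2 + y^3, so AVC = 13 - 6y + y^2.
dAVC/dy = -6 + 2y = 0 gives y = 3. min AVC = 13 - 6·3 + 3^2 = 4.
For P < €4 the firm produces nothing.

€4 per unit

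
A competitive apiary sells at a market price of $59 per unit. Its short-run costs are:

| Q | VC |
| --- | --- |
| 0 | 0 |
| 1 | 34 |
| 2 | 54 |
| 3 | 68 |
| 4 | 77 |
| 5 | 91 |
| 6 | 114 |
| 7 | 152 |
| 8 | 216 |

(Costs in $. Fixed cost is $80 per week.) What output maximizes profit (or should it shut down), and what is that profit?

Profit at each row (π = 59Q − TC): Q=0: -80; Q=1: -55; Q=2: -16; Q=3: 29; Q=4: 79; Q=5: 124; Q=6: 160; Q=7: 181; Q=8: 176.
Profit is maximized at Q = 7. AVC there is 152/7 = $21.71 ≤ P, so producing beats shutting down (which would give -$80).

Q = 7; profit = $181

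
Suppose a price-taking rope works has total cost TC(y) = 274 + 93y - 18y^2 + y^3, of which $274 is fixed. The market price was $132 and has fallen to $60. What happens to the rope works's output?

MC = 93 - 36y + 3y^2; the shutdown threshold is min AVC = $12 (at y = 9).
With P = $132 above the shutdown price, P = MC gives y = 13.
At P = $60 ≥ min AVC, set P = MC: y = 11. The firm stays open but cuts output.

Output falls from 13 to 11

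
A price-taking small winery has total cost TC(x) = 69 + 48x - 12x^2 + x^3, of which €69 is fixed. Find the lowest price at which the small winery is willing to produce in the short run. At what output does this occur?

€12 per unit, at x = 6

The shutdown price is the minimum of AVC. VC = 48x - 12x^2 + x^3, so AVC = 48 - 12x + x^2.
At the minimum of AVC, MC = AVC. MC = 48 - 24x + 3x^2; setting MC = AVC gives 2x^2 - 12x = 0, so x = 6. min AVC = 12.
The firm shuts down for any P below €12.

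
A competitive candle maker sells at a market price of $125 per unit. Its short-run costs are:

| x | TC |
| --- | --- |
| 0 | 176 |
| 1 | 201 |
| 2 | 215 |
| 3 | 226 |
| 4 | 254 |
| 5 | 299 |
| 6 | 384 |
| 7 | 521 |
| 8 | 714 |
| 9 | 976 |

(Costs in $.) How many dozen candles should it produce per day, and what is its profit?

x = 6; profit = $366

Tabulate TR − TC: x=0: -176; x=1: -76; x=2: 35; x=3: 149; x=4: 246; x=5: 326; x=6: 366; x=7: 354; x=8: 286; x=9: 149.
Profit is maximized at x = 6. AVC there is 208/6 = $34.67 ≤ P, so producing beats shutting down (which would give -$176).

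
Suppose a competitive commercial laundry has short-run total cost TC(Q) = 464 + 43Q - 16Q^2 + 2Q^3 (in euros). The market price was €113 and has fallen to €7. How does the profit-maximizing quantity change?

Output falls from 7 to 0 (the firm shuts down)

AVC = 43 - 16Q + 2Q^2, minimized at Q = 4 where min AVC = €11. MC = 43 - 32Q + 6Q^2.
At P = €113 ≥ min AVC, set P = MC on the rising branch: Q = 7.
At P = €7 < min AVC = €11, price no longer covers variable cost at any output, so the firm shuts down: Q = 0.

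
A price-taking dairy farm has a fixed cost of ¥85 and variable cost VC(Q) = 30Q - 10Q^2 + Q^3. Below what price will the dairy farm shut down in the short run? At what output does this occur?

¥5 per unit, at Q = 5

The firm shuts down when price falls below the minimum of average variable cost. AVC = VC/Q = 30 - 10Q + Q^2.
At the minimum of AVC, MC = AVC. MC = 30 - 20Q + 3Q^2; setting MC = AVC gives 2Q^2 - 10Q = 0, so Q = 5. min AVC = 5.
So the shutdown price is ¥5.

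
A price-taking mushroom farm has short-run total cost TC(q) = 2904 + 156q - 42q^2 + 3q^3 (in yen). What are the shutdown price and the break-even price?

Shutdown price = ¥9; break-even price = ¥321

Shutdown price = min AVC. AVC = 156 - 42q + 3q^2, with vertex at q = 7 and minimum ¥9.
ATC = 2904/q + 156 - 42q + 3q^2. Setting dATC/dq = −2904/q^2 − 42 + 6q = 0 gives q = 11 (since 6·11^3 − 42·11^2 = 2904).
min ATC = 2904/11 + 156 − 42·11 + 3·11^2 = ¥321. That is the break-even price.
For ¥9 ≤ P < ¥321 the firm produces at a loss; below ¥9 it shuts down.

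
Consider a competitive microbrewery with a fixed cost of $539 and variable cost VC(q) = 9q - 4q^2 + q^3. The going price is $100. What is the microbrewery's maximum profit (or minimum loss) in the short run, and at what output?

AVC = 9 - 4q + q^2 has its minimum $5 at q = 2; price $100 clears that bar, so the firm operates.
With MC = 9 - 8q + 3q^2, P = MC on the upward-sloping part at q* = 7.
TR = 100·7 = 700. TC = 539 + 210 = 749. Profit = 700 − 749 = -$49.
That loss of $49 beats the $539 the firm would lose by shutting down; producing recovers $490 of fixed cost.

Profit = -$49 at q = 7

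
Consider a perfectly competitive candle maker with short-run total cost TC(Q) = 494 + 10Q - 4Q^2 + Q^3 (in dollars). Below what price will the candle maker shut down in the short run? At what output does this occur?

$6 per unit, at Q = 2

Short-run supply begins at min AVC. From VC = 10Q - 4Q^2 + Q^3, AVC = 10 - 4Q + Q^2.
dAVC/dQ = -4 + 2Q = 0 gives Q = 2. min AVC = 10 - 4·2 + 2^2 = 6.
The firm shuts down for any P below $6.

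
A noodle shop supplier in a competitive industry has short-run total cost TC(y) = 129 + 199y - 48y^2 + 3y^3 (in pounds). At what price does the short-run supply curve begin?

£7 per unit

The shutdown price is the minimum of AVC. VC = 199y - 48y^2 + 3y^3, so AVC = 199 - 48y + 3y^2.
At the minimum of AVC, MC = AVC. MC = 199 - 96y + 9y^2; setting MC = AVC gives 6y^2 - 48y = 0, so y = 8. min AVC = 7.
The firm shuts down for any P below £7.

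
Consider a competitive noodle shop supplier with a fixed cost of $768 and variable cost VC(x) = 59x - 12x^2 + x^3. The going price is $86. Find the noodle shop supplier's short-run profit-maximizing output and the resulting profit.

Profit = -$282 at x = 9

AVC = 59 - 12x + x^2; min AVC = $23 at x = 6. Since P = $86 ≥ min AVC, the firm produces.
MC = 59 - 24x + 3x^2. Setting P = MC and taking the root on the rising branch gives x* = 9.
TR = 86·9 = 774. TC = 768 + 288 = 1056. Profit = 774 − 1056 = -$282.
That loss of $282 beats the $768 the firm would lose by shutting down; producing recovers $486 of fixed cost.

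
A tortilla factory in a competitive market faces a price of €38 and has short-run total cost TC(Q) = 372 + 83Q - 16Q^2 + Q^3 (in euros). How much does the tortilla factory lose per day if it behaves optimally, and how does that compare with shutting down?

Profit = -€210 at Q = 9

AVC = 83 - 16Q + Q^2 has its minimum €19 at Q = 8; price €38 clears that bar, so the firm operates.
MC = 83 - 32Q + 3Q^2. Setting P = MC and taking the root on the rising branch gives Q* = 9.
TR = 38·9 = 342. TC = 372 + 180 = 552. Profit = 342 − 552 = -€210.
Shutting down would mean losing the fixed cost of €372, so operating at a loss of €210 is better by €162.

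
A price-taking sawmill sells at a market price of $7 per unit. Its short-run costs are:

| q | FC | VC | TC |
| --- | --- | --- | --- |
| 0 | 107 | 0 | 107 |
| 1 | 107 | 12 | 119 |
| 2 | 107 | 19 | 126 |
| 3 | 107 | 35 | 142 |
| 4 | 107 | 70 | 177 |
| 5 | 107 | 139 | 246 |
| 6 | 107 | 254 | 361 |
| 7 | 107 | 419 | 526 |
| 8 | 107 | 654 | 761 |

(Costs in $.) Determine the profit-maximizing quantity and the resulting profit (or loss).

q = 0 (shut down); profit = -$107

Tabulate TR − TC: q=0: -107; q=1: -112; q=2: -112; q=3: -121; q=4: -149; q=5: -211; q=6: -319; q=7: -477; q=8: -705.
Profit is highest at q = 0. Equivalently, the lowest AVC in the table is 19/2 ≈ $9.50 at q = 2, and P = $7 falls below it — price never covers variable cost, so the firm shuts down and loses only its fixed cost.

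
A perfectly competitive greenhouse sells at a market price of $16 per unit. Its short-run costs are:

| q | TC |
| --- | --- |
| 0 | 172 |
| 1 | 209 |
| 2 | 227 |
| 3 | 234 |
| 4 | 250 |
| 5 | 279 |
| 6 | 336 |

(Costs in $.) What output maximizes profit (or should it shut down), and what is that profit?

Profit at each row (π = 16q − TC): q=0: -172; q=1: -193; q=2: -195; q=3: -186; q=4: -186; q=5: -199; q=6: -240.
Profit is highest at q = 0. Equivalently, the lowest AVC in the table is 78/4 ≈ $19.50 at q = 4, and P = $16 falls below it — price never covers variable cost, so the firm shuts down and loses only its fixed cost.

q = 0 (shut down); profit = -$172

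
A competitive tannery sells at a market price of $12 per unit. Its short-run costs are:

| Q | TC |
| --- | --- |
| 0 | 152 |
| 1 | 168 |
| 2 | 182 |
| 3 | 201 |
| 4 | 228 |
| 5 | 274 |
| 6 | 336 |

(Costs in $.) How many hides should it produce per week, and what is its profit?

Q = 0 (shut down); profit = -$152

Compute π = P·Q − TC at each output: Q=0: -152; Q=1: -156; Q=2: -158; Q=3: -165; Q=4: -180; Q=5: -214; Q=6: -264.
Profit is highest at Q = 0. Equivalently, the lowest AVC in the table is 30/2 ≈ $15 at Q = 2, and P = $12 falls below it — price never covers variable cost, so the firm shuts down and loses only its fixed cost.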